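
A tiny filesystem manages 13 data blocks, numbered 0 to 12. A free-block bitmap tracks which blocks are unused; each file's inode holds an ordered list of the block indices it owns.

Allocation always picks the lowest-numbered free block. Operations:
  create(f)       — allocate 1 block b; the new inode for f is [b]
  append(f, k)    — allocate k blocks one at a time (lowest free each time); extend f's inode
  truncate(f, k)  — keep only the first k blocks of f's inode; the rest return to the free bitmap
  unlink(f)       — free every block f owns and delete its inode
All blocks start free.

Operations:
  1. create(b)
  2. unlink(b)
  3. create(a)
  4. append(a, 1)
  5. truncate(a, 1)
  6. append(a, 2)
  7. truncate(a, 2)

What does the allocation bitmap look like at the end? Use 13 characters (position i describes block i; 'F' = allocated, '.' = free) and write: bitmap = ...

bitmap = FF...........

after create(b) → b:[0]  free=[F............]
after unlink(b) →   free=[.............]
after create(a) → a:[0]  free=[F............]
after append(a, 1) → a:[0, 1]  free=[FF...........]
after truncate(a, 1) → a:[0]  free=[F............]
after append(a, 2) → a:[0, 1, 2]  free=[FFF..........]
after truncate(a, 2) → a:[0, 1]  free=[FF...........]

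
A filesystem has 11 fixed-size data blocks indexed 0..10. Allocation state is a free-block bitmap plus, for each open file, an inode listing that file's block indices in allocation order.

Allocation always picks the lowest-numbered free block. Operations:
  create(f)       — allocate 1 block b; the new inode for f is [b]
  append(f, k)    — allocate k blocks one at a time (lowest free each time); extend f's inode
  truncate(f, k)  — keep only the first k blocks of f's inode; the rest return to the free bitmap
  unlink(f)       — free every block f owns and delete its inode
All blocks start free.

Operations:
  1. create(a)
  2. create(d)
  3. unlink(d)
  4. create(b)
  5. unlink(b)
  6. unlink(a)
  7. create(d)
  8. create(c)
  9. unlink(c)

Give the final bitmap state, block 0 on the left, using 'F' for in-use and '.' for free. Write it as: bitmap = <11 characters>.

create(a): bitmap=F.......... | a=[0]
create(d): bitmap=FF......... | a=[0] d=[1]
unlink(d): bitmap=F.......... | a=[0]
create(b): bitmap=FF......... | a=[0] b=[1]
unlink(b): bitmap=F.......... | a=[0]
unlink(a): bitmap=........... | 
create(d): bitmap=F.......... | d=[0]
create(c): bitmap=FF......... | c=[1] d=[0]
unlink(c): bitmap=F.......... | d=[0]

bitmap = F..........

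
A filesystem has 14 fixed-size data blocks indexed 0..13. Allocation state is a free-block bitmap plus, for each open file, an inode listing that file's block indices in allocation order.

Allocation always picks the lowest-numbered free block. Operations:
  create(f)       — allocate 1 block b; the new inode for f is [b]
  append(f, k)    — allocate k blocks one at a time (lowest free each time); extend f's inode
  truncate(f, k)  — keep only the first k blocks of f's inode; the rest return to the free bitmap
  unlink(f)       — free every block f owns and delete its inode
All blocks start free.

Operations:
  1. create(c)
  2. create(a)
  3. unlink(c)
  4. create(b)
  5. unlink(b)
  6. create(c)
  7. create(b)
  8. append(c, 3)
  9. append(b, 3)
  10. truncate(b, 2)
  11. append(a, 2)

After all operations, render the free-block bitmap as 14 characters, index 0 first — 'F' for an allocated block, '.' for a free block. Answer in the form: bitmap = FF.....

[1] create(c) — c=0 (map F.............)
[2] create(a) — a=1 c=0 (map FF............)
[3] unlink(c) — a=1 (map .F............)
[4] create(b) — a=1 b=0 (map FF............)
[5] unlink(b) — a=1 (map .F............)
[6] create(c) — a=1 c=0 (map FF............)
[7] create(b) — a=1 b=2 c=0 (map FFF...........)
[8] append(c, 3) — a=1 b=2 c=0,3,4,5 (map FFFFFF........)
[9] append(b, 3) — a=1 b=2,6,7,8 c=0,3,4,5 (map FFFFFFFFF.....)
[10] truncate(b, 2) — a=1 b=2,6 c=0,3,4,5 (map FFFFFFF.......)
[11] append(a, 2) — a=1,7,8 b=2,6 c=0,3,4,5 (map FFFFFFFFF.....)

bitmap = FFFFFFFFF.....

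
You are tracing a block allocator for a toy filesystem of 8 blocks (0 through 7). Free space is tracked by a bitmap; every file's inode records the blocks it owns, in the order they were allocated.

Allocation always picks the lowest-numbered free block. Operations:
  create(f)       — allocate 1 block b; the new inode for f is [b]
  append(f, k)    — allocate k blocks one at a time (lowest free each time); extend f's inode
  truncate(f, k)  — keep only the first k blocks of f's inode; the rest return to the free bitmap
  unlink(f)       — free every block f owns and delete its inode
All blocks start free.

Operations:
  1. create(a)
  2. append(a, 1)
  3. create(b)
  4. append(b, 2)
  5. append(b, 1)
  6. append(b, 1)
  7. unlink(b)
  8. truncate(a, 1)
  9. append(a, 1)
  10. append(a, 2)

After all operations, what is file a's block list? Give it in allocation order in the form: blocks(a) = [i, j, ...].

create(a): bitmap=F....... | a=[0]
append(a, 1): bitmap=FF...... | a=[0, 1]
create(b): bitmap=FFF..... | a=[0, 1] b=[2]
append(b, 2): bitmap=FFFFF... | a=[0, 1] b=[2, 3, 4]
append(b, 1): bitmap=FFFFFF.. | a=[0, 1] b=[2, 3, 4, 5]
append(b, 1): bitmap=FFFFFFF. | a=[0, 1] b=[2, 3, 4, 5, 6]
unlink(b): bitmap=FF...... | a=[0, 1]
truncate(a, 1): bitmap=F....... | a=[0]
append(a, 1): bitmap=FF...... | a=[0, 1]
append(a, 2): bitmap=FFFF.... | a=[0, 1, 2, 3]

blocks(a) = [0, 1, 2, 3]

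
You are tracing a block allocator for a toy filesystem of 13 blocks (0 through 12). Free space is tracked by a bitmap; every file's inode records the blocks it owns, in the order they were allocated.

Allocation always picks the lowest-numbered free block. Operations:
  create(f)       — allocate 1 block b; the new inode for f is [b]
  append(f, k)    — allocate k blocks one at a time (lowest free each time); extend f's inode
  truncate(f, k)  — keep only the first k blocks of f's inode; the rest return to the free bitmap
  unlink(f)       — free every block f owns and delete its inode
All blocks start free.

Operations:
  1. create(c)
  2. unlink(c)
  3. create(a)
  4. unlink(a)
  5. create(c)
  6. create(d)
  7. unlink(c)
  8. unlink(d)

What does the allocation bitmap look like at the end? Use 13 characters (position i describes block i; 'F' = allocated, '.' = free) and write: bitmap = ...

after create(c) → c:[0]  free=[F............]
after unlink(c) →   free=[.............]
after create(a) → a:[0]  free=[F............]
after unlink(a) →   free=[.............]
after create(c) → c:[0]  free=[F............]
after create(d) → c:[0], d:[1]  free=[FF...........]
after unlink(c) → d:[1]  free=[.F...........]
after unlink(d) →   free=[.............]

bitmap = .............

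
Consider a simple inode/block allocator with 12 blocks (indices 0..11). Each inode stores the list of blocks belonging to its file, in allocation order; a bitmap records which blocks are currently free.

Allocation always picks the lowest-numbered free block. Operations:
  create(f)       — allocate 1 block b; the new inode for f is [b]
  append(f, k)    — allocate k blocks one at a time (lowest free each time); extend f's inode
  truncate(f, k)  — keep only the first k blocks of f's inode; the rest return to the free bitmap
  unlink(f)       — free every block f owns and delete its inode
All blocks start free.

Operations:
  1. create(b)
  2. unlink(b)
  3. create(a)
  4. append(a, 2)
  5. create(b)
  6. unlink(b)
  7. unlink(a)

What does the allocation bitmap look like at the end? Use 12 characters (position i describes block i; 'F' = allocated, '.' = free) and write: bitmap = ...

bitmap = ............

  1. create(b)  ⇒  F...........  {b→[0]}
  2. unlink(b)  ⇒  ............  {}
  3. create(a)  ⇒  F...........  {a→[0]}
  4. append(a, 2)  ⇒  FFF.........  {a→[0, 1, 2]}
  5. create(b)  ⇒  FFFF........  {a→[0, 1, 2]; b→[3]}
  6. unlink(b)  ⇒  FFF.........  {a→[0, 1, 2]}
  7. unlink(a)  ⇒  ............  {}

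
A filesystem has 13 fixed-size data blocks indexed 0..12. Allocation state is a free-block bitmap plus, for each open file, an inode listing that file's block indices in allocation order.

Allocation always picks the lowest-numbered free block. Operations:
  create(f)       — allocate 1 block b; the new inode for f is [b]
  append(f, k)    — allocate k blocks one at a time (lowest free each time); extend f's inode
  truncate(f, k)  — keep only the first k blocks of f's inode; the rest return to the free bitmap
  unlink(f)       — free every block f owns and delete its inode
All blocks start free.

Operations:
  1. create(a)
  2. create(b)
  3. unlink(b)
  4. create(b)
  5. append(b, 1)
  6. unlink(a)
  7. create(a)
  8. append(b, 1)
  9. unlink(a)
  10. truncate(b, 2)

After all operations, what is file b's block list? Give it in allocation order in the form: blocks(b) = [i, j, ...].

blocks(b) = [1, 2]

create(a): bitmap=F............ | a=[0]
create(b): bitmap=FF........... | a=[0] b=[1]
unlink(b): bitmap=F............ | a=[0]
create(b): bitmap=FF........... | a=[0] b=[1]
append(b, 1): bitmap=FFF.......... | a=[0] b=[1, 2]
unlink(a): bitmap=.FF.......... | b=[1, 2]
create(a): bitmap=FFF.......... | a=[0] b=[1, 2]
append(b, 1): bitmap=FFFF......... | a=[0] b=[1, 2, 3]
unlink(a): bitmap=.FFF......... | b=[1, 2, 3]
truncate(b, 2): bitmap=.FF.......... | b=[1, 2]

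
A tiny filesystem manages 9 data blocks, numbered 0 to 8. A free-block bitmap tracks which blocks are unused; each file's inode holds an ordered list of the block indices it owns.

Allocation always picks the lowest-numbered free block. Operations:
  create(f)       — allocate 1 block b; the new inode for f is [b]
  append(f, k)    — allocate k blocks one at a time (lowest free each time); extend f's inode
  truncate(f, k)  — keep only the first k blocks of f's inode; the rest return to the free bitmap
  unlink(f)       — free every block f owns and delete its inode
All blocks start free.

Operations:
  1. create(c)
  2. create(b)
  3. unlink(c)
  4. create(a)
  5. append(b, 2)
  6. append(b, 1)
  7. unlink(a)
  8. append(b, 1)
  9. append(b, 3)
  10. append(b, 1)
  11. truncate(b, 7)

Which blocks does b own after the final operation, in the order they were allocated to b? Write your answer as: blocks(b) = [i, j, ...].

blocks(b) = [1, 2, 3, 4, 0, 5, 6]

  1. create(c)  ⇒  F........  {c→[0]}
  2. create(b)  ⇒  FF.......  {b→[1]; c→[0]}
  3. unlink(c)  ⇒  .F.......  {b→[1]}
  4. create(a)  ⇒  FF.......  {a→[0]; b→[1]}
  5. append(b, 2)  ⇒  FFFF.....  {a→[0]; b→[1, 2, 3]}
  6. append(b, 1)  ⇒  FFFFF....  {a→[0]; b→[1, 2, 3, 4]}
  7. unlink(a)  ⇒  .FFFF....  {b→[1, 2, 3, 4]}
  8. append(b, 1)  ⇒  FFFFF....  {b→[1, 2, 3, 4, 0]}
  9. append(b, 3)  ⇒  FFFFFFFF.  {b→[1, 2, 3, 4, 0, 5, 6, 7]}
  10. append(b, 1)  ⇒  FFFFFFFFF  {b→[1, 2, 3, 4, 0, 5, 6, 7, 8]}
  11. truncate(b, 7)  ⇒  FFFFFFF..  {b→[1, 2, 3, 4, 0, 5, 6]}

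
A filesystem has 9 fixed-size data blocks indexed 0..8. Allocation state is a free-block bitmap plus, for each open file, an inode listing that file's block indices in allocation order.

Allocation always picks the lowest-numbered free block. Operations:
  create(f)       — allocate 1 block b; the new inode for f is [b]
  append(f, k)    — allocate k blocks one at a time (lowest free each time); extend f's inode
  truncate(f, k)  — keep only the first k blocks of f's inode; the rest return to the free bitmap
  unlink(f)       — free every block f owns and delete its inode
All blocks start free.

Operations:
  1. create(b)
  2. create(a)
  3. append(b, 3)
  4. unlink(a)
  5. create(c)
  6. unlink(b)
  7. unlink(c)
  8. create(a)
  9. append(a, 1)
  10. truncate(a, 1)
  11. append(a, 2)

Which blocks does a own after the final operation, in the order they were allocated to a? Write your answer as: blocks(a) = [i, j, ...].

create(b): bitmap=F........ | b=[0]
create(a): bitmap=FF....... | a=[1] b=[0]
append(b, 3): bitmap=FFFFF.... | a=[1] b=[0, 2, 3, 4]
unlink(a): bitmap=F.FFF.... | b=[0, 2, 3, 4]
create(c): bitmap=FFFFF.... | b=[0, 2, 3, 4] c=[1]
unlink(b): bitmap=.F....... | c=[1]
unlink(c): bitmap=......... | 
create(a): bitmap=F........ | a=[0]
append(a, 1): bitmap=FF....... | a=[0, 1]
truncate(a, 1): bitmap=F........ | a=[0]
append(a, 2): bitmap=FFF...... | a=[0, 1, 2]

blocks(a) = [0, 1, 2]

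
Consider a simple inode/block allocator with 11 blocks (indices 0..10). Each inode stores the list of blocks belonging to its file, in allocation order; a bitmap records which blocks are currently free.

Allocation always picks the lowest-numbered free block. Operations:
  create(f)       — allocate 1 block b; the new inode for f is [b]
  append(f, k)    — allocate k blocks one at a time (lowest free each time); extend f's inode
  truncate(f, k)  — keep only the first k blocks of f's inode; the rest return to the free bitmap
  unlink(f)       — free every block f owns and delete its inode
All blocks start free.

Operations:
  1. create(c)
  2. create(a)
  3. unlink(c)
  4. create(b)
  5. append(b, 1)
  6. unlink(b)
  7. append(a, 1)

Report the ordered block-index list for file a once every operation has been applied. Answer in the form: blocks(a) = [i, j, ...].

after create(c) → c:[0]  free=[F..........]
after create(a) → a:[1], c:[0]  free=[FF.........]
after unlink(c) → a:[1]  free=[.F.........]
after create(b) → a:[1], b:[0]  free=[FF.........]
after append(b, 1) → a:[1], b:[0, 2]  free=[FFF........]
after unlink(b) → a:[1]  free=[.F.........]
after append(a, 1) → a:[1, 0]  free=[FF.........]

blocks(a) = [1, 0]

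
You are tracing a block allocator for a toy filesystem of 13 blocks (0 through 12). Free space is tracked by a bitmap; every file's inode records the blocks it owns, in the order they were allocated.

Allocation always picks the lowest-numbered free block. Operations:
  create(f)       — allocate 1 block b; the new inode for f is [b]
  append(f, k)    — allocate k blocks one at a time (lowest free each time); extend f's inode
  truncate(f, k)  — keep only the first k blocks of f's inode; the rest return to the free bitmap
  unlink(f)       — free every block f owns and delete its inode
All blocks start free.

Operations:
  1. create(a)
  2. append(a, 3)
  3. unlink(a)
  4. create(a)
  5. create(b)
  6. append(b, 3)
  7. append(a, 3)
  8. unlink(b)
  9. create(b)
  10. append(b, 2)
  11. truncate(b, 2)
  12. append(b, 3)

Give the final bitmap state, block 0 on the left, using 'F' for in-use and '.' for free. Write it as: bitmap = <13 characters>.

bitmap = FFFFFFFFF....

after create(a) → a:[0]  free=[F............]
after append(a, 3) → a:[0, 1, 2, 3]  free=[FFFF.........]
after unlink(a) →   free=[.............]
after create(a) → a:[0]  free=[F............]
after create(b) → a:[0], b:[1]  free=[FF...........]
after append(b, 3) → a:[0], b:[1, 2, 3, 4]  free=[FFFFF........]
after append(a, 3) → a:[0, 5, 6, 7], b:[1, 2, 3, 4]  free=[FFFFFFFF.....]
after unlink(b) → a:[0, 5, 6, 7]  free=[F....FFF.....]
after create(b) → a:[0, 5, 6, 7], b:[1]  free=[FF...FFF.....]
after append(b, 2) → a:[0, 5, 6, 7], b:[1, 2, 3]  free=[FFFF.FFF.....]
after truncate(b, 2) → a:[0, 5, 6, 7], b:[1, 2]  free=[FFF..FFF.....]
after append(b, 3) → a:[0, 5, 6, 7], b:[1, 2, 3, 4, 8]  free=[FFFFFFFFF....]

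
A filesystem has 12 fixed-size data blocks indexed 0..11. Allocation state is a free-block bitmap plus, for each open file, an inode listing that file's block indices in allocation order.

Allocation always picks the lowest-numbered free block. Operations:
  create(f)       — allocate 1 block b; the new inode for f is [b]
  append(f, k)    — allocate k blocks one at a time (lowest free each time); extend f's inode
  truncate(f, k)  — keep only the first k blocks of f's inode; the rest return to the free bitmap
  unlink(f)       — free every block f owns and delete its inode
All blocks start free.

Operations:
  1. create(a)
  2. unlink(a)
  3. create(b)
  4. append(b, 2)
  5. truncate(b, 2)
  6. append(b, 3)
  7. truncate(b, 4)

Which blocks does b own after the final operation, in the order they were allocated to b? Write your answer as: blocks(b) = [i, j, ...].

after create(a) → a:[0]  free=[F...........]
after unlink(a) →   free=[............]
after create(b) → b:[0]  free=[F...........]
after append(b, 2) → b:[0, 1, 2]  free=[FFF.........]
after truncate(b, 2) → b:[0, 1]  free=[FF..........]
after append(b, 3) → b:[0, 1, 2, 3, 4]  free=[FFFFF.......]
after truncate(b, 4) → b:[0, 1, 2, 3]  free=[FFFF........]

blocks(b) = [0, 1, 2, 3]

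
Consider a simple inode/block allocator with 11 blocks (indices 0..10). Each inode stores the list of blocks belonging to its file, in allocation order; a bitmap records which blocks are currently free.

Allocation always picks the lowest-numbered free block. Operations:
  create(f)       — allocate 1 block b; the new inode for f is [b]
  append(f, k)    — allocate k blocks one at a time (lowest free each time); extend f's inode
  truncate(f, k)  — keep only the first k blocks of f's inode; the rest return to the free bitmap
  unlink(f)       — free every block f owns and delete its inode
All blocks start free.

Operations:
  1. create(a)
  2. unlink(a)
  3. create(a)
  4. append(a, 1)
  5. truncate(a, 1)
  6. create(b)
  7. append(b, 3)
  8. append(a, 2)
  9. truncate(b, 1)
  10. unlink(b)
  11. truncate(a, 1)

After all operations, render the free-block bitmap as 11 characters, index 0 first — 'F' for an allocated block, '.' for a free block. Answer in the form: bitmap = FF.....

  1. create(a)  ⇒  F..........  {a→[0]}
  2. unlink(a)  ⇒  ...........  {}
  3. create(a)  ⇒  F..........  {a→[0]}
  4. append(a, 1)  ⇒  FF.........  {a→[0, 1]}
  5. truncate(a, 1)  ⇒  F..........  {a→[0]}
  6. create(b)  ⇒  FF.........  {a→[0]; b→[1]}
  7. append(b, 3)  ⇒  FFFFF......  {a→[0]; b→[1, 2, 3, 4]}
  8. append(a, 2)  ⇒  FFFFFFF....  {a→[0, 5, 6]; b→[1, 2, 3, 4]}
  9. truncate(b, 1)  ⇒  FF...FF....  {a→[0, 5, 6]; b→[1]}
  10. unlink(b)  ⇒  F....FF....  {a→[0, 5, 6]}
  11. truncate(a, 1)  ⇒  F..........  {a→[0]}

bitmap = F..........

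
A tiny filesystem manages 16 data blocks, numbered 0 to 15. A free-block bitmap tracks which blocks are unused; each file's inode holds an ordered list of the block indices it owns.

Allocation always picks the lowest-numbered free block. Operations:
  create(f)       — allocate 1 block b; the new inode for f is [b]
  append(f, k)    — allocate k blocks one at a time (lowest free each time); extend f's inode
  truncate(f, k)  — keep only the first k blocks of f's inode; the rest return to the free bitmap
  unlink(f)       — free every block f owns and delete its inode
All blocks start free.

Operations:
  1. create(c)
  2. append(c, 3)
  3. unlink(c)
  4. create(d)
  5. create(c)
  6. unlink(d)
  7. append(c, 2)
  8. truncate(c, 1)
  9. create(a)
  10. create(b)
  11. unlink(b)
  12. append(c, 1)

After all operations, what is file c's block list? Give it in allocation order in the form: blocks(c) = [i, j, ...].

create(c): bitmap=F............... | c=[0]
append(c, 3): bitmap=FFFF............ | c=[0, 1, 2, 3]
unlink(c): bitmap=................ | 
create(d): bitmap=F............... | d=[0]
create(c): bitmap=FF.............. | c=[1] d=[0]
unlink(d): bitmap=.F.............. | c=[1]
append(c, 2): bitmap=FFF............. | c=[1, 0, 2]
truncate(c, 1): bitmap=.F.............. | c=[1]
create(a): bitmap=FF.............. | a=[0] c=[1]
create(b): bitmap=FFF............. | a=[0] b=[2] c=[1]
unlink(b): bitmap=FF.............. | a=[0] c=[1]
append(c, 1): bitmap=FFF............. | a=[0] c=[1, 2]

blocks(c) = [1, 2]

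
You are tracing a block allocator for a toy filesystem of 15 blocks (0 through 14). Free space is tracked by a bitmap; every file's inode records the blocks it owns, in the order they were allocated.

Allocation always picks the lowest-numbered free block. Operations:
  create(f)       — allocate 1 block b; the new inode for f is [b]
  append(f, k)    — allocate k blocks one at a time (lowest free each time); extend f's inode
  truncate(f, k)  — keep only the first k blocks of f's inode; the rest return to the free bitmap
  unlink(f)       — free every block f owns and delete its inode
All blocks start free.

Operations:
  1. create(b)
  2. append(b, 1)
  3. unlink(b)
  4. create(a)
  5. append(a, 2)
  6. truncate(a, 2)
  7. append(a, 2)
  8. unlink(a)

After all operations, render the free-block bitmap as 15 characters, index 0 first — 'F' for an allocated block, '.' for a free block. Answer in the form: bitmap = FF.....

bitmap = ...............

create(b): bitmap=F.............. | b=[0]
append(b, 1): bitmap=FF............. | b=[0, 1]
unlink(b): bitmap=............... | 
create(a): bitmap=F.............. | a=[0]
append(a, 2): bitmap=FFF............ | a=[0, 1, 2]
truncate(a, 2): bitmap=FF............. | a=[0, 1]
append(a, 2): bitmap=FFFF........... | a=[0, 1, 2, 3]
unlink(a): bitmap=............... | 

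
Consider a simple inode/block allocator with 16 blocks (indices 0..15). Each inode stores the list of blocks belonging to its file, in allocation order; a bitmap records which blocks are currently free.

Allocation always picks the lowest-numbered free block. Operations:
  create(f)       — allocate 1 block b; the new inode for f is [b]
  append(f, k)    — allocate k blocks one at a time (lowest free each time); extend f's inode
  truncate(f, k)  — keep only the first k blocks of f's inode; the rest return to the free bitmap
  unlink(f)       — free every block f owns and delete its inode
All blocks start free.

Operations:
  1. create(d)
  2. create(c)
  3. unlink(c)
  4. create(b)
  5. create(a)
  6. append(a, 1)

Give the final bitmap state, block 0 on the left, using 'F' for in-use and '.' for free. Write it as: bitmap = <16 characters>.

bitmap = FFFF............

after create(d) → d:[0]  free=[F...............]
after create(c) → c:[1], d:[0]  free=[FF..............]
after unlink(c) → d:[0]  free=[F...............]
after create(b) → b:[1], d:[0]  free=[FF..............]
after create(a) → a:[2], b:[1], d:[0]  free=[FFF.............]
after append(a, 1) → a:[2, 3], b:[1], d:[0]  free=[FFFF............]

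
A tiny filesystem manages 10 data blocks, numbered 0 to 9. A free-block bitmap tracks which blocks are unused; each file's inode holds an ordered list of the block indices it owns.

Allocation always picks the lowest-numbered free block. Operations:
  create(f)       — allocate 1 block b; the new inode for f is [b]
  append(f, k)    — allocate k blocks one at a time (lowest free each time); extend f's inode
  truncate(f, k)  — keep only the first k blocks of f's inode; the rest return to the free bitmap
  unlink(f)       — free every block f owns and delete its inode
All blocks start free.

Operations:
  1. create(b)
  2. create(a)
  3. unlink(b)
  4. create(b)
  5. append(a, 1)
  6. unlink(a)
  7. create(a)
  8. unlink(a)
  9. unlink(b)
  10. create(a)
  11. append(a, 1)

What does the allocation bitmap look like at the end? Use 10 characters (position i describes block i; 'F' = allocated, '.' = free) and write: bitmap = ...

[1] create(b) — b=0 (map F.........)
[2] create(a) — a=1 b=0 (map FF........)
[3] unlink(b) — a=1 (map .F........)
[4] create(b) — a=1 b=0 (map FF........)
[5] append(a, 1) — a=1,2 b=0 (map FFF.......)
[6] unlink(a) — b=0 (map F.........)
[7] create(a) — a=1 b=0 (map FF........)
[8] unlink(a) — b=0 (map F.........)
[9] unlink(b) —  (map ..........)
[10] create(a) — a=0 (map F.........)
[11] append(a, 1) — a=0,1 (map FF........)

bitmap = FF........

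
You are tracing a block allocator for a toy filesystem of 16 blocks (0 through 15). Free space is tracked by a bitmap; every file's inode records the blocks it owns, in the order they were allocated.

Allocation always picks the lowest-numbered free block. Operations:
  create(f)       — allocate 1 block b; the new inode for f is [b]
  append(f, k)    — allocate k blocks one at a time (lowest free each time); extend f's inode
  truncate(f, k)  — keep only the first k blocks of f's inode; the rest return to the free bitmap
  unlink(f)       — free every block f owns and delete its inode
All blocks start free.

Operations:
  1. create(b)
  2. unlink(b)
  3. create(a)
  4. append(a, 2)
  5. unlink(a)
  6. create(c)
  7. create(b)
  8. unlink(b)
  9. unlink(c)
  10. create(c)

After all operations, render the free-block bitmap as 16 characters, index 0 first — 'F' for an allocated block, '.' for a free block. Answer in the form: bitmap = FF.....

create(b): bitmap=F............... | b=[0]
unlink(b): bitmap=................ | 
create(a): bitmap=F............... | a=[0]
append(a, 2): bitmap=FFF............. | a=[0, 1, 2]
unlink(a): bitmap=................ | 
create(c): bitmap=F............... | c=[0]
create(b): bitmap=FF.............. | b=[1] c=[0]
unlink(b): bitmap=F............... | c=[0]
unlink(c): bitmap=................ | 
create(c): bitmap=F............... | c=[0]

bitmap = F...............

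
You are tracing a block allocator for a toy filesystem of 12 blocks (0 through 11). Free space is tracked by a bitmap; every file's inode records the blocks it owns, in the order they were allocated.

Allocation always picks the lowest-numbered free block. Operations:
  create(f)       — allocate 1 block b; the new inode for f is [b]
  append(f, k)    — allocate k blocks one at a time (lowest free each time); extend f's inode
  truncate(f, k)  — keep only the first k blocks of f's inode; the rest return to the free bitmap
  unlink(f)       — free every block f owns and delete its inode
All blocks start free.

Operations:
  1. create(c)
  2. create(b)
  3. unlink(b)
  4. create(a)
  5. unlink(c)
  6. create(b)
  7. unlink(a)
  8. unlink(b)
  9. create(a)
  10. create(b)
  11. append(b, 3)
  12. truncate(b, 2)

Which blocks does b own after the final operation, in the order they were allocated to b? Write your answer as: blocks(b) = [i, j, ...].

blocks(b) = [1, 2]

[1] create(c) — c=0 (map F...........)
[2] create(b) — b=1 c=0 (map FF..........)
[3] unlink(b) — c=0 (map F...........)
[4] create(a) — a=1 c=0 (map FF..........)
[5] unlink(c) — a=1 (map .F..........)
[6] create(b) — a=1 b=0 (map FF..........)
[7] unlink(a) — b=0 (map F...........)
[8] unlink(b) —  (map ............)
[9] create(a) — a=0 (map F...........)
[10] create(b) — a=0 b=1 (map FF..........)
[11] append(b, 3) — a=0 b=1,2,3,4 (map FFFFF.......)
[12] truncate(b, 2) — a=0 b=1,2 (map FFF.........)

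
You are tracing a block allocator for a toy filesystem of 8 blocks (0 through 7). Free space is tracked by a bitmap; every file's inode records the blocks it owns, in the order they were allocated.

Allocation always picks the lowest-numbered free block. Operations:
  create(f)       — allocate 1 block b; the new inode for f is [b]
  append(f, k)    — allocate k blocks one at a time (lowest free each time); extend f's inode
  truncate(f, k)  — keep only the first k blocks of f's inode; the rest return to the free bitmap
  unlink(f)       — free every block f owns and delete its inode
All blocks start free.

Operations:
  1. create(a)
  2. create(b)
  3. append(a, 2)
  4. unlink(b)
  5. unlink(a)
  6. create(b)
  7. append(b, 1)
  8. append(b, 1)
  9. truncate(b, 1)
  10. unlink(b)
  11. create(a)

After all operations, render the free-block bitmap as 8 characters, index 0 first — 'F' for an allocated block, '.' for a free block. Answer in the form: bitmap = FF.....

  1. create(a)  ⇒  F.......  {a→[0]}
  2. create(b)  ⇒  FF......  {a→[0]; b→[1]}
  3. append(a, 2)  ⇒  FFFF....  {a→[0, 2, 3]; b→[1]}
  4. unlink(b)  ⇒  F.FF....  {a→[0, 2, 3]}
  5. unlink(a)  ⇒  ........  {}
  6. create(b)  ⇒  F.......  {b→[0]}
  7. append(b, 1)  ⇒  FF......  {b→[0, 1]}
  8. append(b, 1)  ⇒  FFF.....  {b→[0, 1, 2]}
  9. truncate(b, 1)  ⇒  F.......  {b→[0]}
  10. unlink(b)  ⇒  ........  {}
  11. create(a)  ⇒  F.......  {a→[0]}

bitmap = F.......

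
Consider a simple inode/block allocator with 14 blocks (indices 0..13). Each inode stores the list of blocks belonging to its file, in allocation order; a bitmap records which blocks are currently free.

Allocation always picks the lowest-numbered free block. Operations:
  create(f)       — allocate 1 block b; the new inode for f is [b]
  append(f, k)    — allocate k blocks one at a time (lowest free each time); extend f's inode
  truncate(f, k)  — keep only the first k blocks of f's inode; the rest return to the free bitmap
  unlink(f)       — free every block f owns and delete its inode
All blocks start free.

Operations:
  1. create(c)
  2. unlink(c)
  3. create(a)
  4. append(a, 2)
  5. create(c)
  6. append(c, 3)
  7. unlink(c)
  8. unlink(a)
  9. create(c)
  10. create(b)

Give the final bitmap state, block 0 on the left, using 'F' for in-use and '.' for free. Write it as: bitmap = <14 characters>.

bitmap = FF............

  1. create(c)  ⇒  F.............  {c→[0]}
  2. unlink(c)  ⇒  ..............  {}
  3. create(a)  ⇒  F.............  {a→[0]}
  4. append(a, 2)  ⇒  FFF...........  {a→[0, 1, 2]}
  5. create(c)  ⇒  FFFF..........  {a→[0, 1, 2]; c→[3]}
  6. append(c, 3)  ⇒  FFFFFFF.......  {a→[0, 1, 2]; c→[3, 4, 5, 6]}
  7. unlink(c)  ⇒  FFF...........  {a→[0, 1, 2]}
  8. unlink(a)  ⇒  ..............  {}
  9. create(c)  ⇒  F.............  {c→[0]}
  10. create(b)  ⇒  FF............  {b→[1]; c→[0]}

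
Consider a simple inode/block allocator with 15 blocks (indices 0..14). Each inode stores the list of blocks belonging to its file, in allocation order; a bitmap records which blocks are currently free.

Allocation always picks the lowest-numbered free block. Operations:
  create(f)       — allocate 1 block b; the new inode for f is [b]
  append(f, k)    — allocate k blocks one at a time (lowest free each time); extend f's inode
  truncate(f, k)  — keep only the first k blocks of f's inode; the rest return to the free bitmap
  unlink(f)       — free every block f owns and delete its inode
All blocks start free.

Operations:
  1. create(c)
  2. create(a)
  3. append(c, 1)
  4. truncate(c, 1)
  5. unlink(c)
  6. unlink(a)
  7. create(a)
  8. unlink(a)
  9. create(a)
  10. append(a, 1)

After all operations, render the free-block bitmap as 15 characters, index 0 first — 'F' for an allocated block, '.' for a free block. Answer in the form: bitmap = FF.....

bitmap = FF.............

[1] create(c) — c=0 (map F..............)
[2] create(a) — a=1 c=0 (map FF.............)
[3] append(c, 1) — a=1 c=0,2 (map FFF............)
[4] truncate(c, 1) — a=1 c=0 (map FF.............)
[5] unlink(c) — a=1 (map .F.............)
[6] unlink(a) —  (map ...............)
[7] create(a) — a=0 (map F..............)
[8] unlink(a) —  (map ...............)
[9] create(a) — a=0 (map F..............)
[10] append(a, 1) — a=0,1 (map FF.............)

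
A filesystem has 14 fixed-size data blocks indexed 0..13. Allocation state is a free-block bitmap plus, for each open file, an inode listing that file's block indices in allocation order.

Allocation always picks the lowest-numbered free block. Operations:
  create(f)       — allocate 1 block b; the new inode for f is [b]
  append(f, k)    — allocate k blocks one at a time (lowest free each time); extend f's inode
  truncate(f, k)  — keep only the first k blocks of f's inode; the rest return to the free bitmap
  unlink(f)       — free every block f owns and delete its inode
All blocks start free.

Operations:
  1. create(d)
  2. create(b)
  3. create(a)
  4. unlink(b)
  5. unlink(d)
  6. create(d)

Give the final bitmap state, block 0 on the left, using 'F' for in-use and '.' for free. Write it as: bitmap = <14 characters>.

bitmap = F.F...........

after create(d) → d:[0]  free=[F.............]
after create(b) → b:[1], d:[0]  free=[FF............]
after create(a) → a:[2], b:[1], d:[0]  free=[FFF...........]
after unlink(b) → a:[2], d:[0]  free=[F.F...........]
after unlink(d) → a:[2]  free=[..F...........]
after create(d) → a:[2], d:[0]  free=[F.F...........]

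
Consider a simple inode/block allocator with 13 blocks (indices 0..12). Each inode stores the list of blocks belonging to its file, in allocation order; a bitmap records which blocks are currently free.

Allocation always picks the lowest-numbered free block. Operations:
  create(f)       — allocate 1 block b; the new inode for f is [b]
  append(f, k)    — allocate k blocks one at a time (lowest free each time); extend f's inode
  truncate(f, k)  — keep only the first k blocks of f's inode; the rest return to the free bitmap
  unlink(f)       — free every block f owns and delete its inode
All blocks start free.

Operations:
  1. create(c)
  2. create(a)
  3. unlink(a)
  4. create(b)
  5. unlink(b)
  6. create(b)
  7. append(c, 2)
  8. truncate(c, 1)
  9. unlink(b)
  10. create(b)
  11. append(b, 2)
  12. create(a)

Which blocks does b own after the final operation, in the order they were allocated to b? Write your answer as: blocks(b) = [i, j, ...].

blocks(b) = [1, 2, 3]

  1. create(c)  ⇒  F............  {c→[0]}
  2. create(a)  ⇒  FF...........  {a→[1]; c→[0]}
  3. unlink(a)  ⇒  F............  {c→[0]}
  4. create(b)  ⇒  FF...........  {b→[1]; c→[0]}
  5. unlink(b)  ⇒  F............  {c→[0]}
  6. create(b)  ⇒  FF...........  {b→[1]; c→[0]}
  7. append(c, 2)  ⇒  FFFF.........  {b→[1]; c→[0, 2, 3]}
  8. truncate(c, 1)  ⇒  FF...........  {b→[1]; c→[0]}
  9. unlink(b)  ⇒  F............  {c→[0]}
  10. create(b)  ⇒  FF...........  {b→[1]; c→[0]}
  11. append(b, 2)  ⇒  FFFF.........  {b→[1, 2, 3]; c→[0]}
  12. create(a)  ⇒  FFFFF........  {a→[4]; b→[1, 2, 3]; c→[0]}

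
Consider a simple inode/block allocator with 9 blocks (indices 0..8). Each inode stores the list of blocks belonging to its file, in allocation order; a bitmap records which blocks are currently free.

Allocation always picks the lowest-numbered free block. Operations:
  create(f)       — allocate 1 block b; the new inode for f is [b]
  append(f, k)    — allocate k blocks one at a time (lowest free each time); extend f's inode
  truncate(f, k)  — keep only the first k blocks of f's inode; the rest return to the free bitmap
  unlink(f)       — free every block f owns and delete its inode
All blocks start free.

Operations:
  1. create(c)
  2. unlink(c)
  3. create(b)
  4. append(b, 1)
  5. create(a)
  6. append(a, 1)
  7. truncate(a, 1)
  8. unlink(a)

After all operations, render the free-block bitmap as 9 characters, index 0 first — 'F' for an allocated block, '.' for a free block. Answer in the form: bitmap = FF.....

bitmap = FF.......

  1. create(c)  ⇒  F........  {c→[0]}
  2. unlink(c)  ⇒  .........  {}
  3. create(b)  ⇒  F........  {b→[0]}
  4. append(b, 1)  ⇒  FF.......  {b→[0, 1]}
  5. create(a)  ⇒  FFF......  {a→[2]; b→[0, 1]}
  6. append(a, 1)  ⇒  FFFF.....  {a→[2, 3]; b→[0, 1]}
  7. truncate(a, 1)  ⇒  FFF......  {a→[2]; b→[0, 1]}
  8. unlink(a)  ⇒  FF.......  {b→[0, 1]}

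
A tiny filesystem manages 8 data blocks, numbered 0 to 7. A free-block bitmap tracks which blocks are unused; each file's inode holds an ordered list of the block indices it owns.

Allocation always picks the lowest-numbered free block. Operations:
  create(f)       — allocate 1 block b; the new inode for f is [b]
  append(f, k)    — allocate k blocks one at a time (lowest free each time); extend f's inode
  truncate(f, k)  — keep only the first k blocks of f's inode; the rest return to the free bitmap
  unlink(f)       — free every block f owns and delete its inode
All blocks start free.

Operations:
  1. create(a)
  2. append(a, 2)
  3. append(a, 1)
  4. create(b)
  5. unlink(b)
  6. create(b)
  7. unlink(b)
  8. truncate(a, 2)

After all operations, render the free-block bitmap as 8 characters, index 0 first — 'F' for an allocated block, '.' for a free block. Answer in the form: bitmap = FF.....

bitmap = FF......

create(a): bitmap=F....... | a=[0]
append(a, 2): bitmap=FFF..... | a=[0, 1, 2]
append(a, 1): bitmap=FFFF.... | a=[0, 1, 2, 3]
create(b): bitmap=FFFFF... | a=[0, 1, 2, 3] b=[4]
unlink(b): bitmap=FFFF.... | a=[0, 1, 2, 3]
create(b): bitmap=FFFFF... | a=[0, 1, 2, 3] b=[4]
unlink(b): bitmap=FFFF.... | a=[0, 1, 2, 3]
truncate(a, 2): bitmap=FF...... | a=[0, 1]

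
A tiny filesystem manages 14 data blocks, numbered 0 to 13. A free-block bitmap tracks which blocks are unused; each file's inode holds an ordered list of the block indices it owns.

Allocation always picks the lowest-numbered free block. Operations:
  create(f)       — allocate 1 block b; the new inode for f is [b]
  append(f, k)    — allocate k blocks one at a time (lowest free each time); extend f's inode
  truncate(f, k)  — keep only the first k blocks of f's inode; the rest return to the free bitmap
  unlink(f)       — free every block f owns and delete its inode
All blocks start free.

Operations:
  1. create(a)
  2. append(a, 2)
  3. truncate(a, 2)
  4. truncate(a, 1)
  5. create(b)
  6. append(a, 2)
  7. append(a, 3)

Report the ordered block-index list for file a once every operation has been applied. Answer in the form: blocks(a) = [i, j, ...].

blocks(a) = [0, 2, 3, 4, 5, 6]

[1] create(a) — a=0 (map F.............)
[2] append(a, 2) — a=0,1,2 (map FFF...........)
[3] truncate(a, 2) — a=0,1 (map FF............)
[4] truncate(a, 1) — a=0 (map F.............)
[5] create(b) — a=0 b=1 (map FF............)
[6] append(a, 2) — a=0,2,3 b=1 (map FFFF..........)
[7] append(a, 3) — a=0,2,3,4,5,6 b=1 (map FFFFFFF.......)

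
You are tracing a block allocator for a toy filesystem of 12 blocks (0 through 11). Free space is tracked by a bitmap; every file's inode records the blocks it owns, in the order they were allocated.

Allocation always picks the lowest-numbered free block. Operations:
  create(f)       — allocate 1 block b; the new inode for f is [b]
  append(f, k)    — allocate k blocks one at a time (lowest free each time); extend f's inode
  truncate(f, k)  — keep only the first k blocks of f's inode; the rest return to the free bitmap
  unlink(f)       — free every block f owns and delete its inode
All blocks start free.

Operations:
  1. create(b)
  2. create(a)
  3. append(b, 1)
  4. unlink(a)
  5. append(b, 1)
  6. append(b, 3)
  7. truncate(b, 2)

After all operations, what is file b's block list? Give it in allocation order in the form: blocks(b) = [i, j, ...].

[1] create(b) — b=0 (map F...........)
[2] create(a) — a=1 b=0 (map FF..........)
[3] append(b, 1) — a=1 b=0,2 (map FFF.........)
[4] unlink(a) — b=0,2 (map F.F.........)
[5] append(b, 1) — b=0,2,1 (map FFF.........)
[6] append(b, 3) — b=0,2,1,3,4,5 (map FFFFFF......)
[7] truncate(b, 2) — b=0,2 (map F.F.........)

blocks(b) = [0, 2]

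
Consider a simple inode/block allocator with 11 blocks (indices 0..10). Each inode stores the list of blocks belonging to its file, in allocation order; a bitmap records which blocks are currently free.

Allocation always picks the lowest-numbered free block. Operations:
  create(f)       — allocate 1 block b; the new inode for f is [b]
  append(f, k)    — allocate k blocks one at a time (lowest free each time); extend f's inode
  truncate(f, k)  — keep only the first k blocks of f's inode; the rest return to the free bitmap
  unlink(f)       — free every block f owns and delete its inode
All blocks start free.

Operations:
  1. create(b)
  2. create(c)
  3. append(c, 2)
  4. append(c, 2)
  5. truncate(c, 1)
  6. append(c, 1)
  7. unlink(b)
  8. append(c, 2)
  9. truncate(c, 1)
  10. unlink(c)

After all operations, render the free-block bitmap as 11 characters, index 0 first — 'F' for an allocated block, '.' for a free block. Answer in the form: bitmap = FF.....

after create(b) → b:[0]  free=[F..........]
after create(c) → b:[0], c:[1]  free=[FF.........]
after append(c, 2) → b:[0], c:[1, 2, 3]  free=[FFFF.......]
after append(c, 2) → b:[0], c:[1, 2, 3, 4, 5]  free=[FFFFFF.....]
after truncate(c, 1) → b:[0], c:[1]  free=[FF.........]
after append(c, 1) → b:[0], c:[1, 2]  free=[FFF........]
after unlink(b) → c:[1, 2]  free=[.FF........]
after append(c, 2) → c:[1, 2, 0, 3]  free=[FFFF.......]
after truncate(c, 1) → c:[1]  free=[.F.........]
after unlink(c) →   free=[...........]

bitmap = ...........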